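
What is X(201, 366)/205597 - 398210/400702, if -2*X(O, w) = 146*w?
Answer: -46288368703/41191564547 ≈ -1.1237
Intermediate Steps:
X(O, w) = -73*w
X(201, 366)/205597 - 398210/400702 = -73*366/205597 - 398210/400702 = -26718*1/205597 - 398210*1/400702 = -26718/205597 - 199105/200351 = -46288368703/41191564547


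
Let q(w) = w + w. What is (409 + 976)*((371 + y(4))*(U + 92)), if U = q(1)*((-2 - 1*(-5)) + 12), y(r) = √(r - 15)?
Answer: 62687870 + 168970*I*√11 ≈ 6.2688e+7 + 5.6041e+5*I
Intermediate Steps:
y(r) = √(-15 + r)
q(w) = 2*w
U = 30 (U = (2*1)*((-2 - 1*(-5)) + 12) = 2*((-2 + 5) + 12) = 2*(3 + 12) = 2*15 = 30)
(409 + 976)*((371 + y(4))*(U + 92)) = (409 + 976)*((371 + √(-15 + 4))*(30 + 92)) = 1385*((371 + √(-11))*122) = 1385*((371 + I*√11)*122) = 1385*(45262 + 122*I*√11) = 62687870 + 168970*I*√11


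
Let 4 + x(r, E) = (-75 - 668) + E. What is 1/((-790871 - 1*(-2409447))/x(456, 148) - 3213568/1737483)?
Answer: -1040752317/2814173211440 ≈ -0.00036983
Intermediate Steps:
x(r, E) = -747 + E (x(r, E) = -4 + ((-75 - 668) + E) = -4 + (-743 + E) = -747 + E)
1/((-790871 - 1*(-2409447))/x(456, 148) - 3213568/1737483) = 1/((-790871 - 1*(-2409447))/(-747 + 148) - 3213568/1737483) = 1/((-790871 + 2409447)/(-599) - 3213568*1/1737483) = 1/(1618576*(-1/599) - 3213568/1737483) = 1/(-1618576/599 - 3213568/1737483) = 1/(-2814173211440/1040752317) = -1040752317/2814173211440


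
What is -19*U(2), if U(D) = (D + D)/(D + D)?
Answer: -19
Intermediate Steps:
U(D) = 1 (U(D) = (2*D)/((2*D)) = (2*D)*(1/(2*D)) = 1)
-19*U(2) = -19*1 = -19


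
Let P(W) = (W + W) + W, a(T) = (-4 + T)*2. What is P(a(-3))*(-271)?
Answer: 11382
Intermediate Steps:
a(T) = -8 + 2*T
P(W) = 3*W (P(W) = 2*W + W = 3*W)
P(a(-3))*(-271) = (3*(-8 + 2*(-3)))*(-271) = (3*(-8 - 6))*(-271) = (3*(-14))*(-271) = -42*(-271) = 11382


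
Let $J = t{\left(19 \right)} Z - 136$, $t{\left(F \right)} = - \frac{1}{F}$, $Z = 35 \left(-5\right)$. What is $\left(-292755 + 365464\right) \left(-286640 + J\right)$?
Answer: $- \frac{396160003421}{19} \approx -2.0851 \cdot 10^{10}$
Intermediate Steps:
$Z = -175$
$J = - \frac{2409}{19}$ ($J = - \frac{1}{19} \left(-175\right) - 136 = \left(-1\right) \frac{1}{19} \left(-175\right) - 136 = \left(- \frac{1}{19}\right) \left(-175\right) - 136 = \frac{175}{19} - 136 = - \frac{2409}{19} \approx -126.79$)
$\left(-292755 + 365464\right) \left(-286640 + J\right) = \left(-292755 + 365464\right) \left(-286640 - \frac{2409}{19}\right) = 72709 \left(- \frac{5448569}{19}\right) = - \frac{396160003421}{19}$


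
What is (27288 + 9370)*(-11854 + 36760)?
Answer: 913004148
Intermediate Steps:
(27288 + 9370)*(-11854 + 36760) = 36658*24906 = 913004148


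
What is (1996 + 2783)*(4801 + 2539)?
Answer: 35077860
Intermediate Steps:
(1996 + 2783)*(4801 + 2539) = 4779*7340 = 35077860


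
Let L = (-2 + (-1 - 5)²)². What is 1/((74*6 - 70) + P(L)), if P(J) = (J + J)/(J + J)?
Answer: 1/375 ≈ 0.0026667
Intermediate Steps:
L = 1156 (L = (-2 + (-6)²)² = (-2 + 36)² = 34² = 1156)
P(J) = 1 (P(J) = (2*J)/((2*J)) = (2*J)*(1/(2*J)) = 1)
1/((74*6 - 70) + P(L)) = 1/((74*6 - 70) + 1) = 1/((444 - 70) + 1) = 1/(374 + 1) = 1/375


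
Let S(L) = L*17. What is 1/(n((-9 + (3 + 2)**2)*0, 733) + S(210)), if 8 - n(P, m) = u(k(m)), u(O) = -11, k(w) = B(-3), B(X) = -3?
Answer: 1/3589 ≈ 0.00027863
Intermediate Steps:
k(w) = -3
n(P, m) = 19 (n(P, m) = 8 - 1*(-11) = 8 + 11 = 19)
S(L) = 17*L
1/(n((-9 + (3 + 2)**2)*0, 733) + S(210)) = 1/(19 + 17*210) = 1/(19 + 3570) = 1/3589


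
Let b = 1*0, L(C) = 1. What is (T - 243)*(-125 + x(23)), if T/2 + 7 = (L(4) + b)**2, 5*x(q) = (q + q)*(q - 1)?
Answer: -19737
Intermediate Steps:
x(q) = 2*q*(-1 + q)/5 (x(q) = ((q + q)*(q - 1))/5 = ((2*q)*(-1 + q))/5 = (2*q*(-1 + q))/5 = 2*q*(-1 + q)/5)
b = 0
T = -12 (T = -14 + 2*(1 + 0)**2 = -14 + 2*1**2 = -14 + 2*1 = -14 + 2 = -12)
(T - 243)*(-125 + x(23)) = (-12 - 243)*(-125 + (2/5)*23*(-1 + 23)) = -255*(-125 + (2/5)*23*22) = -255*(-125 + 1012/5) = -255*387/5 = -19737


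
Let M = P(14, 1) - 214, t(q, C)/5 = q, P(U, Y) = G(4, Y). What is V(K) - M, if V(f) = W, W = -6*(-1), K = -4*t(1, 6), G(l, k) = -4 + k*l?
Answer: 220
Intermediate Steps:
P(U, Y) = -4 + 4*Y (P(U, Y) = -4 + Y*4 = -4 + 4*Y)
t(q, C) = 5*q
K = -20 ≈ -20.000
W = 6
V(f) = 6
M = -214 (M = (-4 + 4*1) - 214 = (-4 + 4) - 214 = 0 - 214 = -214)
V(K) - M = 6 - 1*(-214) = 6 + 214 = 220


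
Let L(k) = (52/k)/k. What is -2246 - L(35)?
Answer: -2751402/1225 ≈ -2246.0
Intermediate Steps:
L(k) = 52/k²
-2246 - L(35) = -2246 - 52/35² = -2246 - 52/1225 = -2751402/1225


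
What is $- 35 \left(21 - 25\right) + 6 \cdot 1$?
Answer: $146$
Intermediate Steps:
$- 35 \left(21 - 25\right) + 6 \cdot 1 = - 35 \left(21 - 25\right) + 6 = \left(-35\right) \left(-4\right) + 6 = 140 + 6 = 146$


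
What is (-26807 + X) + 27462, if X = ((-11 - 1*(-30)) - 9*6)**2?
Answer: 1880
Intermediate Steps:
X = 1225 (X = ((-11 + 30) - 54)**2 = (19 - 54)**2 = (-35)**2 = 1225)
(-26807 + X) + 27462 = (-26807 + 1225) + 27462 = -25582 + 27462 = 1880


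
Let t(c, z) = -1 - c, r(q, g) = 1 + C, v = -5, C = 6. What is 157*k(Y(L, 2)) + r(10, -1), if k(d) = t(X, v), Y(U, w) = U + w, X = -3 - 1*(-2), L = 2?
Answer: 7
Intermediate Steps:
X = -1 (X = -3 + 2 = -1)
r(q, g) = 7 (r(q, g) = 1 + 6 = 7)
k(d) = 0 (k(d) = -1 - 1*(-1) = -1 + 1 = 0)
157*k(Y(L, 2)) + r(10, -1) = 157*0 + 7 = 0 + 7 = 7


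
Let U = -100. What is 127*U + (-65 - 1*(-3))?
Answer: -12762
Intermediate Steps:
127*U + (-65 - 1*(-3)) = 127*(-100) + (-65 - 1*(-3)) = -12700 + (-65 + 3) = -12700 - 62 = -12762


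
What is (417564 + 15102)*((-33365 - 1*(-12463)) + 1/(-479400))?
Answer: -722582420158911/79900 ≈ -9.0436e+9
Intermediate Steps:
(417564 + 15102)*((-33365 - 1*(-12463)) + 1/(-479400)) = 432666*((-33365 + 12463) - 1/479400) = 432666*(-20902 - 1/479400) = 432666*(-10020418801/479400) = -722582420158911/79900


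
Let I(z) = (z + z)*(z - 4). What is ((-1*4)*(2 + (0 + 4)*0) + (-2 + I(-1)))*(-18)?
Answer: 0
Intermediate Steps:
I(z) = 2*z*(-4 + z) (I(z) = (2*z)*(-4 + z) = 2*z*(-4 + z))
((-1*4)*(2 + (0 + 4)*0) + (-2 + I(-1)))*(-18) = ((-1*4)*(2 + (0 + 4)*0) + (-2 + 2*(-1)*(-4 - 1)))*(-18) = (-4*(2 + 4*0) + (-2 + 2*(-1)*(-5)))*(-18) = (-4*(2 + 0) + (-2 + 10))*(-18) = (-4*2 + 8)*(-18) = (-8 + 8)*(-18) = 0*(-18) = 0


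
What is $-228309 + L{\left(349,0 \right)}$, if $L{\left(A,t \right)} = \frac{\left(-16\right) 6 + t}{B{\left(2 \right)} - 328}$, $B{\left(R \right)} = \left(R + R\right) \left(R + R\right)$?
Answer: $- \frac{2968013}{13} \approx -2.2831 \cdot 10^{5}$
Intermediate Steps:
$B{\left(R \right)} = 4 R^{2}$ ($B{\left(R \right)} = 2 R 2 R = 4 R^{2}$)
$L{\left(A,t \right)} = \frac{4}{13} - \frac{t}{312}$ ($L{\left(A,t \right)} = \frac{\left(-16\right) 6 + t}{4 \cdot 2^{2} - 328} = \frac{-96 + t}{4 \cdot 4 - 328} = \frac{-96 + t}{16 - 328} = \frac{-96 + t}{-312} = \left(-96 + t\right) \left(- \frac{1}{312}\right) = \frac{4}{13} - \frac{t}{312}$)
$-228309 + L{\left(349,0 \right)} = -228309 + \left(\frac{4}{13} - 0\right) = -228309 + \left(\frac{4}{13} + 0\right) = -228309 + \frac{4}{13} = - \frac{2968013}{13}$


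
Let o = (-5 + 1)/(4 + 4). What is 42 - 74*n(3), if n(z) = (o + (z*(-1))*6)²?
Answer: -50569/2 ≈ -25285.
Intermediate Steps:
o = -½ (o = -4/8 = -4*⅛ = -½ ≈ -0.50000)
n(z) = (-½ - 6*z)² (n(z) = (-½ + (z*(-1))*6)² = (-½ - z*6)² = (-½ - 6*z)²)
42 - 74*n(3) = 42 - 37*(1 + 12*3)²/2 = 42 - 37*(1 + 36)²/2 = 42 - 37*37²/2 = 42 - 37*1369/2 = 42 - 74*1369/4 = 42 - 50653/2 = -50569/2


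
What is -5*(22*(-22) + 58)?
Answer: 2130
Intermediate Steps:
-5*(22*(-22) + 58) = -5*(-484 + 58) = -5*(-426) = 2130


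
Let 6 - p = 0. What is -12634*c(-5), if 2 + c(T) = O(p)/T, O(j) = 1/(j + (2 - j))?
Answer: 132657/5 ≈ 26531.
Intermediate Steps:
p = 6 (p = 6 - 1*0 = 6 + 0 = 6)
O(j) = ½ (O(j) = 1/2 = ½)
c(T) = -2 + 1/(2*T)
-12634*c(-5) = -12634*(-2 + (½)/(-5)) = -12634*(-2 + (½)*(-⅕)) = -12634*(-2 - ⅒) = -12634*(-21/10) = 132657/5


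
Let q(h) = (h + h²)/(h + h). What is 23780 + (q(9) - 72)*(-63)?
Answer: 28001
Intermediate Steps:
q(h) = (h + h²)/(2*h) (q(h) = (h + h²)/((2*h)) = (h + h²)*(1/(2*h)) = (h + h²)/(2*h))
23780 + (q(9) - 72)*(-63) = 23780 + ((½ + (½)*9) - 72)*(-63) = 23780 + ((½ + 9/2) - 72)*(-63) = 23780 + (5 - 72)*(-63) = 23780 - 67*(-63) = 23780 + 4221 = 28001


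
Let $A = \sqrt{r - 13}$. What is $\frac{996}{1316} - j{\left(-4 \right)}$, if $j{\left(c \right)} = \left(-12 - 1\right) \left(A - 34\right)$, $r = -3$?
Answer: $- \frac{145169}{329} + 52 i \approx -441.24 + 52.0 i$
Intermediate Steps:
$A = 4 i$ ($A = \sqrt{-3 - 13} = \sqrt{-16} = 4 i \approx 4.0 i$)
$j{\left(c \right)} = 442 - 52 i$ ($j{\left(c \right)} = \left(-12 - 1\right) \left(4 i - 34\right) = \left(-12 + \left(3 - 4\right)\right) \left(-34 + 4 i\right) = \left(-12 - 1\right) \left(-34 + 4 i\right) = - 13 \left(-34 + 4 i\right) = 442 - 52 i$)
$\frac{996}{1316} - j{\left(-4 \right)} = \frac{996}{1316} - \left(442 - 52 i\right) = 996 \cdot \frac{1}{1316} - \left(442 - 52 i\right) = \frac{249}{329} - \left(442 - 52 i\right) = - \frac{145169}{329} + 52 i$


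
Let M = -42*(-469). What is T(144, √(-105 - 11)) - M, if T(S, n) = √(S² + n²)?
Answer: -19698 + 2*√5155 ≈ -19554.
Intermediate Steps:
M = 19698
T(144, √(-105 - 11)) - M = √(144² + (√(-105 - 11))²) - 1*19698 = √(20736 + (√(-116))²) - 19698 = √(20736 + (2*I*√29)²) - 19698 = √(20736 - 116) - 19698 = √20620 - 19698 = 2*√5155 - 19698 = -19698 + 2*√5155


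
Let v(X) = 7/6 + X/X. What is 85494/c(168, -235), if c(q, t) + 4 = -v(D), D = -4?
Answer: -512964/37 ≈ -13864.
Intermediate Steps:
v(X) = 13/6 (v(X) = 7*(⅙) + 1 = 7/6 + 1 = 13/6)
c(q, t) = -37/6 (c(q, t) = -4 - 1*13/6 = -4 - 13/6 = -37/6)
85494/c(168, -235) = 85494/(-37/6) = 85494*(-6/37) = -512964/37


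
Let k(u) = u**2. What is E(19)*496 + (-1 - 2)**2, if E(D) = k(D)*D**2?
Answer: 64639225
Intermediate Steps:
E(D) = D**4 (E(D) = D**2*D**2 = D**4)
E(19)*496 + (-1 - 2)**2 = 19**4*496 + (-1 - 2)**2 = 130321*496 + (-3)**2 = 64639216 + 9 = 64639225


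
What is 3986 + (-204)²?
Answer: 45602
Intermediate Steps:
3986 + (-204)² = 3986 + 41616 = 45602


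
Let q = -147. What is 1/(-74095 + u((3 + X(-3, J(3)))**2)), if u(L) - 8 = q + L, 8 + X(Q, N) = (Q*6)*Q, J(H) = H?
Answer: -1/71833 ≈ -1.3921e-5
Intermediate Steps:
X(Q, N) = -8 + 6*Q**2 (X(Q, N) = -8 + (Q*6)*Q = -8 + (6*Q)*Q = -8 + 6*Q**2)
u(L) = -139 + L (u(L) = 8 + (-147 + L) = -139 + L)
1/(-74095 + u((3 + X(-3, J(3)))**2)) = 1/(-74095 + (-139 + (3 + (-8 + 6*(-3)**2))**2)) = 1/(-74095 + (-139 + (3 + (-8 + 6*9))**2)) = 1/(-74095 + (-139 + (3 + (-8 + 54))**2)) = 1/(-74095 + (-139 + (3 + 46)**2)) = 1/(-74095 + (-139 + 49**2)) = 1/(-74095 + (-139 + 2401)) = 1/(-74095 + 2262) = 1/(-71833) = -1/71833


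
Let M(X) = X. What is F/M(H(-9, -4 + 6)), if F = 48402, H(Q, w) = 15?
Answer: 16134/5 ≈ 3226.8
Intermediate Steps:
F/M(H(-9, -4 + 6)) = 48402/15 = 48402*(1/15) = 16134/5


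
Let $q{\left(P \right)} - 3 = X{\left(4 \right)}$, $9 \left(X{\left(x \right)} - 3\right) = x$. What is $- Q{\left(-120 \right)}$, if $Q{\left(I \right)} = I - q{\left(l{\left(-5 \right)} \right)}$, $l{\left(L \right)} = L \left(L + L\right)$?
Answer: $\frac{1138}{9} \approx 126.44$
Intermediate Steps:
$l{\left(L \right)} = 2 L^{2}$ ($l{\left(L \right)} = L 2 L = 2 L^{2}$)
$X{\left(x \right)} = 3 + \frac{x}{9}$
$q{\left(P \right)} = \frac{58}{9}$ ($q{\left(P \right)} = 3 + \left(3 + \frac{1}{9} \cdot 4\right) = 3 + \left(3 + \frac{4}{9}\right) = 3 + \frac{31}{9} = \frac{58}{9}$)
$Q{\left(I \right)} = - \frac{58}{9} + I$ ($Q{\left(I \right)} = I - \frac{58}{9} = - \frac{58}{9} + I$)
$- Q{\left(-120 \right)} = - (- \frac{58}{9} - 120) = \left(-1\right) \left(- \frac{1138}{9}\right) = \frac{1138}{9}$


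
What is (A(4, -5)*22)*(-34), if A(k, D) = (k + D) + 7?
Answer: -4488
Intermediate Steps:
A(k, D) = 7 + D + k (A(k, D) = (D + k) + 7 = 7 + D + k)
(A(4, -5)*22)*(-34) = ((7 - 5 + 4)*22)*(-34) = (6*22)*(-34) = 132*(-34) = -4488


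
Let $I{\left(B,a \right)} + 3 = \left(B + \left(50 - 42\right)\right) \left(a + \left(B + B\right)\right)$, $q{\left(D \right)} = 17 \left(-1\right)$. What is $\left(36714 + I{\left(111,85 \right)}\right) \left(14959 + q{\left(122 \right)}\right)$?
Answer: $1094411848$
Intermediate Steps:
$q{\left(D \right)} = -17$
$I{\left(B,a \right)} = -3 + \left(8 + B\right) \left(a + 2 B\right)$ ($I{\left(B,a \right)} = -3 + \left(B + \left(50 - 42\right)\right) \left(a + \left(B + B\right)\right) = -3 + \left(B + \left(50 - 42\right)\right) \left(a + 2 B\right) = -3 + \left(B + 8\right) \left(a + 2 B\right) = -3 + \left(8 + B\right) \left(a + 2 B\right)$)
$\left(36714 + I{\left(111,85 \right)}\right) \left(14959 + q{\left(122 \right)}\right) = \left(36714 + \left(-3 + 2 \cdot 111^{2} + 8 \cdot 85 + 16 \cdot 111 + 111 \cdot 85\right)\right) \left(14959 - 17\right) = \left(36714 + \left(-3 + 2 \cdot 12321 + 680 + 1776 + 9435\right)\right) 14942 = \left(36714 + \left(-3 + 24642 + 680 + 1776 + 9435\right)\right) 14942 = \left(36714 + 36530\right) 14942 = 73244 \cdot 14942 = 1094411848$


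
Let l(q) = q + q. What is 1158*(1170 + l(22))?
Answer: 1405812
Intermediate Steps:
l(q) = 2*q
1158*(1170 + l(22)) = 1158*(1170 + 2*22) = 1158*(1170 + 44) = 1158*1214 = 1405812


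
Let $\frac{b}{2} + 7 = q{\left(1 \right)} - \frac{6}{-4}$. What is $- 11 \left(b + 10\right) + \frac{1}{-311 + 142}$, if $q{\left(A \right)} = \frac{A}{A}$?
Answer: $- \frac{1860}{169} \approx -11.006$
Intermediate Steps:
$q{\left(A \right)} = 1$
$b = -9$ ($b = -14 + 2 \left(1 - \frac{6}{-4}\right) = -14 + 2 \left(1 - 6 \left(- \frac{1}{4}\right)\right) = -14 + 2 \left(1 - - \frac{3}{2}\right) = -14 + 2 \left(1 + \frac{3}{2}\right) = -14 + 2 \cdot \frac{5}{2} = -14 + 5 = -9$)
$- 11 \left(b + 10\right) + \frac{1}{-311 + 142} = - 11 \left(-9 + 10\right) + \frac{1}{-311 + 142} = \left(-11\right) 1 + \frac{1}{-169} = -11 - \frac{1}{169} = - \frac{1860}{169}$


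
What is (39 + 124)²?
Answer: 26569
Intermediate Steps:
(39 + 124)² = 163² = 26569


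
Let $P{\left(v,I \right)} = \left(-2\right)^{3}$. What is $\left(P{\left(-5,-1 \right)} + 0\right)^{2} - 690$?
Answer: $-626$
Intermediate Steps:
$P{\left(v,I \right)} = -8$
$\left(P{\left(-5,-1 \right)} + 0\right)^{2} - 690 = \left(-8 + 0\right)^{2} - 690 = \left(-8\right)^{2} - 690 = 64 - 690 = -626$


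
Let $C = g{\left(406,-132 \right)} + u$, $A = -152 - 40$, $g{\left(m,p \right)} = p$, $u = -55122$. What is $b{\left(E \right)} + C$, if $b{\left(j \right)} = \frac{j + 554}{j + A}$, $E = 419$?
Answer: $- \frac{12541685}{227} \approx -55250.0$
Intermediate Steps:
$A = -192$
$C = -55254$ ($C = -132 - 55122 = -55254$)
$b{\left(j \right)} = \frac{554 + j}{-192 + j}$ ($b{\left(j \right)} = \frac{j + 554}{j - 192} = \frac{554 + j}{-192 + j}$)
$b{\left(E \right)} + C = \frac{554 + 419}{-192 + 419} - 55254 = \frac{1}{227} \cdot 973 - 55254 = \frac{973}{227} - 55254 = - \frac{12541685}{227}$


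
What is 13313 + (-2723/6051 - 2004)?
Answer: 68428036/6051 ≈ 11309.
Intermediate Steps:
13313 + (-2723/6051 - 2004) = 13313 - 12128927/6051 = 68428036/6051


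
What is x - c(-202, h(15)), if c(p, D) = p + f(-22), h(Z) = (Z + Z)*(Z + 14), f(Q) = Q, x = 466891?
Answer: 467115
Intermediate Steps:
h(Z) = 2*Z*(14 + Z) (h(Z) = (2*Z)*(14 + Z) = 2*Z*(14 + Z))
c(p, D) = -22 + p (c(p, D) = p - 22 = -22 + p)
x - c(-202, h(15)) = 466891 - (-22 - 202) = 466891 - 1*(-224) = 466891 + 224 = 467115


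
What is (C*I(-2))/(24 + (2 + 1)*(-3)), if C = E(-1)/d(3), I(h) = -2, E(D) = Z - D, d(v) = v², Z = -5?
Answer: 8/135 ≈ 0.059259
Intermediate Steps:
E(D) = -5 - D
C = -4/9 (C = (-5 - 1*(-1))/(3²) = (-5 + 1)/9 = -4*⅑ = -4/9 ≈ -0.44444)
(C*I(-2))/(24 + (2 + 1)*(-3)) = (-4/9*(-2))/(24 + (2 + 1)*(-3)) = 8/(9*(24 + 3*(-3))) = 8/(9*(24 - 9)) = (8/9)/15 = (8/9)*(1/15) = 8/135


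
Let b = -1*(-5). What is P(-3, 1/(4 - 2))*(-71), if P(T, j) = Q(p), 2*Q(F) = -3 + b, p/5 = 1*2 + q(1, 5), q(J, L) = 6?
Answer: -71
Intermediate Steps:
b = 5
p = 40 (p = 5*(1*2 + 6) = 5*(2 + 6) = 5*8 = 40)
Q(F) = 1 (Q(F) = (-3 + 5)/2 = (½)*2 = 1)
P(T, j) = 1
P(-3, 1/(4 - 2))*(-71) = 1*(-71) = -71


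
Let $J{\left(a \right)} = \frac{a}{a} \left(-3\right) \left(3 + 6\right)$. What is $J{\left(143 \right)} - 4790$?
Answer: $-4817$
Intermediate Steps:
$J{\left(a \right)} = -27$ ($J{\left(a \right)} = 1 \left(-3\right) 9 = \left(-3\right) 9 = -27$)
$J{\left(143 \right)} - 4790 = -27 - 4790 = -4817$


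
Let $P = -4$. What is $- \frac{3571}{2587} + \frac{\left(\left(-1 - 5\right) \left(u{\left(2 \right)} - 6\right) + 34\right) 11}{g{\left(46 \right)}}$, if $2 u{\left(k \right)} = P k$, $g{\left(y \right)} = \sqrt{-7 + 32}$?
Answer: $\frac{2657103}{12935} \approx 205.42$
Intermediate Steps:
$g{\left(y \right)} = 5$ ($g{\left(y \right)} = \sqrt{25} = 5$)
$u{\left(k \right)} = - 2 k$ ($u{\left(k \right)} = \frac{\left(-4\right) k}{2} = - 2 k$)
$- \frac{3571}{2587} + \frac{\left(\left(-1 - 5\right) \left(u{\left(2 \right)} - 6\right) + 34\right) 11}{g{\left(46 \right)}} = - \frac{3571}{2587} + \frac{\left(\left(-1 - 5\right) \left(\left(-2\right) 2 - 6\right) + 34\right) 11}{5} = \left(-3571\right) \frac{1}{2587} + \left(- 6 \left(-4 - 6\right) + 34\right) 11 \cdot \frac{1}{5} = - \frac{3571}{2587} + \left(\left(-6\right) \left(-10\right) + 34\right) 11 \cdot \frac{1}{5} = - \frac{3571}{2587} + \left(60 + 34\right) 11 \cdot \frac{1}{5} = - \frac{3571}{2587} + 94 \cdot 11 \cdot \frac{1}{5} = - \frac{3571}{2587} + 1034 \cdot \frac{1}{5} = - \frac{3571}{2587} + \frac{1034}{5} = \frac{2657103}{12935}$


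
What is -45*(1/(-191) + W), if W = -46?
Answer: 395415/191 ≈ 2070.2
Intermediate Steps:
-45*(1/(-191) + W) = -45*(1/(-191) - 46) = -45*(-1/191 - 46) = -45*(-8787/191) = 395415/191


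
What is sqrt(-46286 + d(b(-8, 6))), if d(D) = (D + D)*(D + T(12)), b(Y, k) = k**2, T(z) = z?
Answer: I*sqrt(42830) ≈ 206.95*I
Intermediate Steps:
d(D) = 2*D*(12 + D) (d(D) = (D + D)*(D + 12) = (2*D)*(12 + D) = 2*D*(12 + D))
sqrt(-46286 + d(b(-8, 6))) = sqrt(-46286 + 2*6**2*(12 + 6**2)) = sqrt(-46286 + 2*36*(12 + 36)) = sqrt(-46286 + 2*36*48) = sqrt(-46286 + 3456) = sqrt(-42830) = I*sqrt(42830)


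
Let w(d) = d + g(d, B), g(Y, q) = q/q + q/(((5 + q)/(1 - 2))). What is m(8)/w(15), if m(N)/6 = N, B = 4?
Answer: 108/35 ≈ 3.0857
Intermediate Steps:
g(Y, q) = 1 + q/(-5 - q) (g(Y, q) = 1 + q/(((5 + q)/(-1))) = 1 + q/(((5 + q)*(-1))) = 1 + q/(-5 - q))
m(N) = 6*N
w(d) = 5/9 + d (w(d) = d + 5/(5 + 4) = d + 5/9 = 5/9 + d)
m(8)/w(15) = (6*8)/(5/9 + 15) = 48/(140/9) = 48*(9/140) = 108/35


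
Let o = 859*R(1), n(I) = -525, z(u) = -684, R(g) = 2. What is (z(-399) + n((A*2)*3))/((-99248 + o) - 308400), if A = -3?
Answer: 403/135310 ≈ 0.0029783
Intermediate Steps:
o = 1718 (o = 859*2 = 1718)
(z(-399) + n((A*2)*3))/((-99248 + o) - 308400) = (-684 - 525)/((-99248 + 1718) - 308400) = -1209/(-97530 - 308400) = -1209/(-405930) = -1209*(-1/405930) = 403/135310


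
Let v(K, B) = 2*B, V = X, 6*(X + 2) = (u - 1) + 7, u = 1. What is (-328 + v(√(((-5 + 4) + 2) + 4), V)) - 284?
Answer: -1841/3 ≈ -613.67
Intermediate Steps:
X = -⅚ (X = -2 + ((1 - 1) + 7)/6 = -2 + (0 + 7)/6 = -2 + (⅙)*7 = -2 + 7/6 = -⅚ ≈ -0.83333)
V = -⅚ ≈ -0.83333
(-328 + v(√(((-5 + 4) + 2) + 4), V)) - 284 = (-328 + 2*(-⅚)) - 284 = (-328 - 5/3) - 284 = -989/3 - 284 = -1841/3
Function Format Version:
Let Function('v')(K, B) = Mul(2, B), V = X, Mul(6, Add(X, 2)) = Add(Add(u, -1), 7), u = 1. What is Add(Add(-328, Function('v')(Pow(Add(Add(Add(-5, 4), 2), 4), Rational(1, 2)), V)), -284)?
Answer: Rational(-1841, 3) ≈ -613.67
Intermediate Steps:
X = Rational(-5, 6) (X = Add(-2, Mul(Rational(1, 6), Add(Add(1, -1), 7))) = Add(-2, Mul(Rational(1, 6), Add(0, 7))) = Add(-2, Mul(Rational(1, 6), 7)) = Add(-2, Rational(7, 6)) = Rational(-5, 6) ≈ -0.83333)
V = Rational(-5, 6) ≈ -0.83333
Add(Add(-328, Function('v')(Pow(Add(Add(Add(-5, 4), 2), 4), Rational(1, 2)), V)), -284) = Add(Add(-328, Mul(2, Rational(-5, 6))), -284) = Add(Add(-328, Rational(-5, 3)), -284) = Add(Rational(-989, 3), -284) = Rational(-1841, 3)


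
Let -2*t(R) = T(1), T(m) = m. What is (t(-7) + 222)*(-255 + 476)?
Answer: 97903/2 ≈ 48952.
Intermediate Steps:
t(R) = -1/2 (t(R) = -1/2*1 = -1/2)
(t(-7) + 222)*(-255 + 476) = (-1/2 + 222)*(-255 + 476) = (443/2)*221 = 97903/2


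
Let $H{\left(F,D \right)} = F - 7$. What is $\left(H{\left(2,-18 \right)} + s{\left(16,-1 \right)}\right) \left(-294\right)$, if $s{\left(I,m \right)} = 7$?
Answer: $-588$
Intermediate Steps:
$H{\left(F,D \right)} = -7 + F$ ($H{\left(F,D \right)} = F - 7 = -7 + F$)
$\left(H{\left(2,-18 \right)} + s{\left(16,-1 \right)}\right) \left(-294\right) = \left(\left(-7 + 2\right) + 7\right) \left(-294\right) = \left(-5 + 7\right) \left(-294\right) = 2 \left(-294\right) = -588$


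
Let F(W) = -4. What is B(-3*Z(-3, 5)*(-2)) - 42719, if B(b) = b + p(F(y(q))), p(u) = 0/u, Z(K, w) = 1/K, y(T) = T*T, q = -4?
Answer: -42721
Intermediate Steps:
y(T) = T²
p(u) = 0
B(b) = b (B(b) = b + 0 = b)
B(-3*Z(-3, 5)*(-2)) - 42719 = -3/(-3)*(-2) - 42719 = -3*(-⅓)*(-2) - 42719 = 1*(-2) - 42719 = -2 - 42719 = -42721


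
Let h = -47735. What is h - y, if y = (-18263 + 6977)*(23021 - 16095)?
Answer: 78119101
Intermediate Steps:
y = -78166836 (y = -11286*6926 = -78166836)
h - y = -47735 - 1*(-78166836) = -47735 + 78166836 = 78119101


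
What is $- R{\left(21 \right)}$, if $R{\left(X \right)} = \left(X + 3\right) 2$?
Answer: $-48$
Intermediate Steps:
$R{\left(X \right)} = 6 + 2 X$ ($R{\left(X \right)} = \left(3 + X\right) 2 = 6 + 2 X$)
$- R{\left(21 \right)} = - (6 + 2 \cdot 21) = - (6 + 42) = \left(-1\right) 48 = -48$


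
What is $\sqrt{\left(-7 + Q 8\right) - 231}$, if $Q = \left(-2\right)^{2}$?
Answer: $i \sqrt{206} \approx 14.353 i$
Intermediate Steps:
$Q = 4$
$\sqrt{\left(-7 + Q 8\right) - 231} = \sqrt{\left(-7 + 4 \cdot 8\right) - 231} = \sqrt{\left(-7 + 32\right) - 231} = \sqrt{25 - 231} = \sqrt{-206} = i \sqrt{206}$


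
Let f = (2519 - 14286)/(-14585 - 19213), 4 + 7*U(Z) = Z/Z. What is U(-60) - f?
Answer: -183763/236586 ≈ -0.77673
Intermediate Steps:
U(Z) = -3/7 (U(Z) = -4/7 + (Z/Z)/7 = -4/7 + (⅐)*1 = -4/7 + ⅐ = -3/7)
f = 11767/33798 (f = -11767/(-33798) = -11767*(-1/33798) = 11767/33798 ≈ 0.34816)
U(-60) - f = -3/7 - 1*11767/33798 = -3/7 - 11767/33798 = -183763/236586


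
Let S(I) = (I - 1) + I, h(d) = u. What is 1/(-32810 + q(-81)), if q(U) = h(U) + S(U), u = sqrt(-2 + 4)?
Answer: -32973/1087218727 - sqrt(2)/1087218727 ≈ -3.0329e-5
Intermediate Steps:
u = sqrt(2) ≈ 1.4142
h(d) = sqrt(2)
S(I) = -1 + 2*I (S(I) = (-1 + I) + I = -1 + 2*I)
q(U) = -1 + sqrt(2) + 2*U (q(U) = sqrt(2) + (-1 + 2*U) = -1 + sqrt(2) + 2*U)
1/(-32810 + q(-81)) = 1/(-32810 + (-1 + sqrt(2) + 2*(-81))) = 1/(-32810 + (-1 + sqrt(2) - 162)) = 1/(-32810 + (-163 + sqrt(2))) = 1/(-32973 + sqrt(2))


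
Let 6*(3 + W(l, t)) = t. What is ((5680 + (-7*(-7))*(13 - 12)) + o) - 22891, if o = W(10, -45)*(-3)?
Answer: -34261/2 ≈ -17131.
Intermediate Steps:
W(l, t) = -3 + t/6
o = 63/2 (o = (-3 + (⅙)*(-45))*(-3) = (-3 - 15/2)*(-3) = -21/2*(-3) = 63/2 ≈ 31.500)
((5680 + (-7*(-7))*(13 - 12)) + o) - 22891 = ((5680 + (-7*(-7))*(13 - 12)) + 63/2) - 22891 = ((5680 + 49*1) + 63/2) - 22891 = ((5680 + 49) + 63/2) - 22891 = (5729 + 63/2) - 22891 = 11521/2 - 22891 = -34261/2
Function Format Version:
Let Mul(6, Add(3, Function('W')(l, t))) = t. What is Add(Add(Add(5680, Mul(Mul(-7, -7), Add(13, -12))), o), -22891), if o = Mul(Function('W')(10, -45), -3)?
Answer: Rational(-34261, 2) ≈ -17131.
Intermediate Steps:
Function('W')(l, t) = Add(-3, Mul(Rational(1, 6), t))
o = Rational(63, 2) (o = Mul(Add(-3, Mul(Rational(1, 6), -45)), -3) = Mul(Add(-3, Rational(-15, 2)), -3) = Mul(Rational(-21, 2), -3) = Rational(63, 2) ≈ 31.500)
Add(Add(Add(5680, Mul(Mul(-7, -7), Add(13, -12))), o), -22891) = Add(Add(Add(5680, Mul(Mul(-7, -7), Add(13, -12))), Rational(63, 2)), -22891) = Add(Add(Add(5680, Mul(49, 1)), Rational(63, 2)), -22891) = Add(Add(Add(5680, 49), Rational(63, 2)), -22891) = Add(Add(5729, Rational(63, 2)), -22891) = Add(Rational(11521, 2), -22891) = Rational(-34261, 2)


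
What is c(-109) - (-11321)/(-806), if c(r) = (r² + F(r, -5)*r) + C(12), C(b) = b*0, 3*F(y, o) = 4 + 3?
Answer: 28079317/2418 ≈ 11613.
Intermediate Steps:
F(y, o) = 7/3 (F(y, o) = (4 + 3)/3 = (⅓)*7 = 7/3)
C(b) = 0
c(r) = r² + 7*r/3 (c(r) = (r² + 7*r/3) + 0 = r² + 7*r/3)
c(-109) - (-11321)/(-806) = (⅓)*(-109)*(7 + 3*(-109)) - (-11321)/(-806) = (⅓)*(-109)*(7 - 327) - (-11321)*(-1)/806 = (⅓)*(-109)*(-320) - 1*11321/806 = 34880/3 - 11321/806 = 28079317/2418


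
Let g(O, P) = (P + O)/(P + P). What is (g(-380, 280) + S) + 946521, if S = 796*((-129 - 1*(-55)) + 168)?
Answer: 28597655/28 ≈ 1.0213e+6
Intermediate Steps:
g(O, P) = (O + P)/(2*P) (g(O, P) = (O + P)/((2*P)) = (O + P)*(1/(2*P)) = (O + P)/(2*P))
S = 74824 (S = 796*((-129 + 55) + 168) = 796*(-74 + 168) = 796*94 = 74824)
(g(-380, 280) + S) + 946521 = ((½)*(-380 + 280)/280 + 74824) + 946521 = ((½)*(1/280)*(-100) + 74824) + 946521 = (-5/28 + 74824) + 946521 = 2095067/28 + 946521 = 28597655/28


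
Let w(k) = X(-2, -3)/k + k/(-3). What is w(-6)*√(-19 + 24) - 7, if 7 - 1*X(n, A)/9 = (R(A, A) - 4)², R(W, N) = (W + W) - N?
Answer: -7 + 65*√5 ≈ 138.34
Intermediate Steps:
R(W, N) = -N + 2*W (R(W, N) = 2*W - N = -N + 2*W)
X(n, A) = 63 - 9*(-4 + A)² (X(n, A) = 63 - 9*((-A + 2*A) - 4)² = 63 - 9*(A - 4)² = 63 - 9*(-4 + A)²)
w(k) = -378/k - k/3 (w(k) = (63 - 9*(-4 - 3)²)/k + k/(-3) = (63 - 9*(-7)²)/k + k*(-⅓) = (63 - 9*49)/k - k/3 = (63 - 441)/k - k/3 = -378/k - k/3)
w(-6)*√(-19 + 24) - 7 = (-378/(-6) - ⅓*(-6))*√(-19 + 24) - 7 = (-378*(-⅙) + 2)*√5 - 7 = (63 + 2)*√5 - 7 = 65*√5 - 7 = -7 + 65*√5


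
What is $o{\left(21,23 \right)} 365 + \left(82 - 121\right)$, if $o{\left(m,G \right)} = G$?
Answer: $8356$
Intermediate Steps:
$o{\left(21,23 \right)} 365 + \left(82 - 121\right) = 23 \cdot 365 + \left(82 - 121\right) = 8395 + \left(82 - 121\right) = 8395 - 39 = 8356$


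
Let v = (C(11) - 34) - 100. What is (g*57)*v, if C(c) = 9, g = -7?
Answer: 49875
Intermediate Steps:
v = -125 (v = (9 - 34) - 100 = -25 - 100 = -125)
(g*57)*v = -7*57*(-125) = -399*(-125) = 49875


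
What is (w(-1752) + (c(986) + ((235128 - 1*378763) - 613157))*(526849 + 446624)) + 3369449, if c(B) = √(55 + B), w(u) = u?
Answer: -736713210919 + 973473*√1041 ≈ -7.3668e+11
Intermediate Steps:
(w(-1752) + (c(986) + ((235128 - 1*378763) - 613157))*(526849 + 446624)) + 3369449 = (-1752 + (√(55 + 986) + ((235128 - 1*378763) - 613157))*(526849 + 446624)) + 3369449 = (-1752 + (√1041 + ((235128 - 378763) - 613157))*973473) + 3369449 = (-1752 + (√1041 + (-143635 - 613157))*973473) + 3369449 = (-1752 + (√1041 - 756792)*973473) + 3369449 = (-1752 + (-756792 + √1041)*973473) + 3369449 = (-1752 + (-736716578616 + 973473*√1041)) + 3369449 = (-736716580368 + 973473*√1041) + 3369449 = -736713210919 + 973473*√1041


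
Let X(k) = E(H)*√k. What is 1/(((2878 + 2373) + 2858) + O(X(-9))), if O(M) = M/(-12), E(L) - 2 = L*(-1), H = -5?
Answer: 129744/1052094145 + 28*I/1052094145 ≈ 0.00012332 + 2.6614e-8*I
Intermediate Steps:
E(L) = 2 - L (E(L) = 2 + L*(-1) = 2 - L)
X(k) = 7*√k (X(k) = (2 - 1*(-5))*√k = (2 + 5)*√k = 7*√k)
O(M) = -M/12 (O(M) = M*(-1/12) = -M/12)
1/(((2878 + 2373) + 2858) + O(X(-9))) = 1/(((2878 + 2373) + 2858) - 7*√(-9)/12) = 1/((5251 + 2858) - 7*3*I/12) = 1/(8109 - 7*I/4) = 16*(8109 + 7*I/4)/1052094145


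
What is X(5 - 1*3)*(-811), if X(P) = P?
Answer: -1622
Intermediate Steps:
X(5 - 1*3)*(-811) = (5 - 1*3)*(-811) = (5 - 3)*(-811) = 2*(-811) = -1622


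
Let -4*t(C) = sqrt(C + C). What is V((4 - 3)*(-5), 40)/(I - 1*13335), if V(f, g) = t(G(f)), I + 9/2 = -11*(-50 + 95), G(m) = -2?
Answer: I/27669 ≈ 3.6142e-5*I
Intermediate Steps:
I = -999/2 (I = -9/2 - 11*(-50 + 95) = -9/2 - 11*45 = -9/2 - 495 = -999/2 ≈ -499.50)
t(C) = -sqrt(2)*sqrt(C)/4 (t(C) = -sqrt(C + C)/4 = -sqrt(2)*sqrt(C)/4)
V(f, g) = -I/2 (V(f, g) = -sqrt(2)*sqrt(-2)/4 = -sqrt(2)*I*sqrt(2)/4 = -I/2)
V((4 - 3)*(-5), 40)/(I - 1*13335) = (-I/2)/(-999/2 - 1*13335) = (-I/2)/(-999/2 - 13335) = (-I/2)/(-27669/2) = -I/2*(-2/27669) = I/27669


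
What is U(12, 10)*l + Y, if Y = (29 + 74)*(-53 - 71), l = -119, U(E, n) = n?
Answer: -13962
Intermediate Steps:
Y = -12772 (Y = 103*(-124) = -12772)
U(12, 10)*l + Y = 10*(-119) - 12772 = -1190 - 12772 = -13962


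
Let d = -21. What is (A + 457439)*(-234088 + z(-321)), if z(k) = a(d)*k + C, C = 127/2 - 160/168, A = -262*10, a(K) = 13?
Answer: -4550161640365/42 ≈ -1.0834e+11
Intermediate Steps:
A = -2620
C = 2627/42 (C = 127*(½) - 160*1/168 = 127/2 - 20/21 = 2627/42 ≈ 62.548)
z(k) = 2627/42 + 13*k (z(k) = 13*k + 2627/42 = 2627/42 + 13*k)
(A + 457439)*(-234088 + z(-321)) = (-2620 + 457439)*(-234088 + (2627/42 + 13*(-321))) = 454819*(-234088 + (2627/42 - 4173)) = 454819*(-234088 - 172639/42) = 454819*(-10004335/42) = -4550161640365/42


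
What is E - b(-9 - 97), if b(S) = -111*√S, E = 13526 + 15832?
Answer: 29358 + 111*I*√106 ≈ 29358.0 + 1142.8*I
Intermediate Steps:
E = 29358
E - b(-9 - 97) = 29358 - (-111)*√(-9 - 97) = 29358 - (-111)*√(-106) = 29358 - (-111)*I*√106 = 29358 + 111*I*√106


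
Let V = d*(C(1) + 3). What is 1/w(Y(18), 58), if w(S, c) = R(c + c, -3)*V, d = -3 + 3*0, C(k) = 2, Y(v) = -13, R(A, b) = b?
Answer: 1/45 ≈ 0.022222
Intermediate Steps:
d = -3 (d = -3 + 0 = -3)
V = -15 (V = -3*(2 + 3) = -3*5 = -15)
w(S, c) = 45 (w(S, c) = -3*(-15) = 45)
1/w(Y(18), 58) = 1/45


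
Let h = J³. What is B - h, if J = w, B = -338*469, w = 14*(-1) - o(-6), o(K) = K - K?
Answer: -155778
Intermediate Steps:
o(K) = 0
w = -14 (w = 14*(-1) - 1*0 = -14 + 0 = -14)
B = -158522
J = -14
h = -2744 (h = (-14)³ = -2744)
B - h = -158522 - 1*(-2744) = -158522 + 2744 = -155778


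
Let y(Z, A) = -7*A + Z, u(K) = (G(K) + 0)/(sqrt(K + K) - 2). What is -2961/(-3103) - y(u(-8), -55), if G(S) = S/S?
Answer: -11913837/31030 + I/5 ≈ -383.95 + 0.2*I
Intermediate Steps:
G(S) = 1
u(K) = 1/(-2 + sqrt(2)*sqrt(K)) (u(K) = (1 + 0)/(sqrt(K + K) - 2) = 1/(sqrt(2*K) - 2) = 1/(sqrt(2)*sqrt(K) - 2) = 1/(-2 + sqrt(2)*sqrt(K)))
y(Z, A) = Z - 7*A
-2961/(-3103) - y(u(-8), -55) = -2961/(-3103) - (1/(-2 + sqrt(2)*sqrt(-8)) - 7*(-55)) = -2961*(-1/3103) - (1/(-2 + sqrt(2)*(2*I*sqrt(2))) + 385) = 2961/3103 - (1/(-2 + 4*I) + 385) = 2961/3103 - ((-2 - 4*I)/20 + 385) = 2961/3103 - (385 + (-2 - 4*I)/20) = 2961/3103 + (-385 - (-2 - 4*I)/20) = -1191694/3103 - (-2 - 4*I)/20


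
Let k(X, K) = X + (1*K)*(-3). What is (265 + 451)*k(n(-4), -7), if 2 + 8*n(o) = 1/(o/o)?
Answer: 29893/2 ≈ 14947.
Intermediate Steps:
n(o) = -1/8 (n(o) = -1/4 + 1/(8*((o/o))) = -1/4 + (1/8)/1 = -1/4 + (1/8)*1 = -1/4 + 1/8 = -1/8)
k(X, K) = X - 3*K (k(X, K) = X + K*(-3) = X - 3*K)
(265 + 451)*k(n(-4), -7) = (265 + 451)*(-1/8 - 3*(-7)) = 716*(-1/8 + 21) = 716*(167/8) = 29893/2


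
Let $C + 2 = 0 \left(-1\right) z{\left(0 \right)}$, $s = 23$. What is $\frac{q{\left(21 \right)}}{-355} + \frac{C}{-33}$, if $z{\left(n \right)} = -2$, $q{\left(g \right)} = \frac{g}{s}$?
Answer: $\frac{15637}{269445} \approx 0.058034$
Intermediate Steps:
$q{\left(g \right)} = \frac{g}{23}$
$C = -2$ ($C = -2 + 0 \left(-1\right) \left(-2\right) = -2 + 0 \left(-2\right) = -2 + 0 = -2$)
$\frac{q{\left(21 \right)}}{-355} + \frac{C}{-33} = \frac{\frac{1}{23} \cdot 21}{-355} - \frac{2}{-33} = \frac{21}{23} \left(- \frac{1}{355}\right) - - \frac{2}{33} = - \frac{21}{8165} + \frac{2}{33} = \frac{15637}{269445}$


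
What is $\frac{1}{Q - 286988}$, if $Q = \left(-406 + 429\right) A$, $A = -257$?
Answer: $- \frac{1}{292899} \approx -3.4141 \cdot 10^{-6}$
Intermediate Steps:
$Q = -5911$ ($Q = \left(-406 + 429\right) \left(-257\right) = 23 \left(-257\right) = -5911$)
$\frac{1}{Q - 286988} = \frac{1}{-5911 - 286988} = \frac{1}{-292899} = - \frac{1}{292899}$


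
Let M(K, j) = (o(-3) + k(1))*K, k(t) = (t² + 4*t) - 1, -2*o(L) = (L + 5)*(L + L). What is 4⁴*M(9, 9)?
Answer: 23040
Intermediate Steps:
o(L) = -L*(5 + L) (o(L) = -(L + 5)*(L + L)/2 = -(5 + L)*2*L/2 = -L*(5 + L))
k(t) = -1 + t² + 4*t
M(K, j) = 10*K (M(K, j) = (-1*(-3)*(5 - 3) + (-1 + 1² + 4*1))*K = (-1*(-3)*2 + (-1 + 1 + 4))*K = (6 + 4)*K = 10*K)
4⁴*M(9, 9) = 4⁴*(10*9) = 256*90 = 23040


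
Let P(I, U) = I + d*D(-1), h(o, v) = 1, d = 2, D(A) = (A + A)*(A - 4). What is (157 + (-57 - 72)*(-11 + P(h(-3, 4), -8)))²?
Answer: 1283689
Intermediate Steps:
D(A) = 2*A*(-4 + A) (D(A) = (2*A)*(-4 + A) = 2*A*(-4 + A))
P(I, U) = 20 + I (P(I, U) = I + 2*(2*(-1)*(-4 - 1)) = I + 2*(2*(-1)*(-5)) = I + 2*10 = I + 20 = 20 + I)
(157 + (-57 - 72)*(-11 + P(h(-3, 4), -8)))² = (157 + (-57 - 72)*(-11 + (20 + 1)))² = (157 - 129*(-11 + 21))² = (157 - 129*10)² = (157 - 1290)² = (-1133)² = 1283689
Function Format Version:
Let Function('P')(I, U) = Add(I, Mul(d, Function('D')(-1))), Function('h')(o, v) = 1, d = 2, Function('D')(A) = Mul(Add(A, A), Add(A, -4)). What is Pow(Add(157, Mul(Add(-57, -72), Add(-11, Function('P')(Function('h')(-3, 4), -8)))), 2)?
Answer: 1283689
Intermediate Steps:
Function('D')(A) = Mul(2, A, Add(-4, A)) (Function('D')(A) = Mul(Mul(2, A), Add(-4, A)) = Mul(2, A, Add(-4, A)))
Function('P')(I, U) = Add(20, I) (Function('P')(I, U) = Add(I, Mul(2, Mul(2, -1, Add(-4, -1)))) = Add(I, Mul(2, Mul(2, -1, -5))) = Add(I, Mul(2, 10)) = Add(I, 20) = Add(20, I))
Pow(Add(157, Mul(Add(-57, -72), Add(-11, Function('P')(Function('h')(-3, 4), -8)))), 2) = Pow(Add(157, Mul(Add(-57, -72), Add(-11, Add(20, 1)))), 2) = Pow(Add(157, Mul(-129, Add(-11, 21))), 2) = Pow(Add(157, Mul(-129, 10)), 2) = Pow(Add(157, -1290), 2) = Pow(-1133, 2) = 1283689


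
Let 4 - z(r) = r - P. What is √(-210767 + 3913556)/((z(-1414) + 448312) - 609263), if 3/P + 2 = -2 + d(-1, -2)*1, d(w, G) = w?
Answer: -15*√411421/797668 ≈ -0.012062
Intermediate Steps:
P = -⅗ (P = 3/(-2 + (-2 - 1*1)) = 3/(-2 + (-2 - 1)) = 3/(-2 - 3) = 3/(-5) = 3*(-⅕) = -⅗ ≈ -0.60000)
z(r) = 17/5 - r (z(r) = 4 - (r - 1*(-⅗)) = 4 - (r + ⅗) = 4 - (⅗ + r) = 4 + (-⅗ - r) = 17/5 - r)
√(-210767 + 3913556)/((z(-1414) + 448312) - 609263) = √(-210767 + 3913556)/(((17/5 - 1*(-1414)) + 448312) - 609263) = √3702789/(((17/5 + 1414) + 448312) - 609263) = (3*√411421)/((7087/5 + 448312) - 609263) = (3*√411421)/(2248647/5 - 609263) = (3*√411421)/(-797668/5) = (3*√411421)*(-5/797668) = -15*√411421/797668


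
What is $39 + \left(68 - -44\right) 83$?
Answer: $9335$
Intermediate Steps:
$39 + \left(68 - -44\right) 83 = 39 + \left(68 + 44\right) 83 = 39 + 112 \cdot 83 = 39 + 9296 = 9335$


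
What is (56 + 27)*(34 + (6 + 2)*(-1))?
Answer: 2158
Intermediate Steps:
(56 + 27)*(34 + (6 + 2)*(-1)) = 83*(34 + 8*(-1)) = 83*(34 - 8) = 83*26 = 2158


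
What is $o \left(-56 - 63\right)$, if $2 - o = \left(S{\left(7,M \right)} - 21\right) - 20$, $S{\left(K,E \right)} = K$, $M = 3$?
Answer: $-4284$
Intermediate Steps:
$o = 36$ ($o = 2 - \left(\left(7 - 21\right) - 20\right) = 2 - \left(-14 - 20\right) = 2 - -34 = 2 + 34 = 36$)
$o \left(-56 - 63\right) = 36 \left(-56 - 63\right) = 36 \left(-119\right) = -4284$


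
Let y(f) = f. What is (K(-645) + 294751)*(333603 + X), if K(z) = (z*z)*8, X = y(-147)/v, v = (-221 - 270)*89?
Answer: 52815805896447444/43699 ≈ 1.2086e+12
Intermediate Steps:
v = -43699 (v = -491*89 = -43699)
X = 147/43699 (X = -147/(-43699) = -147*(-1/43699) = 147/43699 ≈ 0.0033639)
K(z) = 8*z**2 (K(z) = z**2*8 = 8*z**2)
(K(-645) + 294751)*(333603 + X) = (8*(-645)**2 + 294751)*(333603 + 147/43699) = (8*416025 + 294751)*(14578117644/43699) = (3328200 + 294751)*(14578117644/43699) = 3622951*(14578117644/43699) = 52815805896447444/43699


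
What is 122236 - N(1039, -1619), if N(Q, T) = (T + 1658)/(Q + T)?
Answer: 70896919/580 ≈ 1.2224e+5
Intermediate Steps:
N(Q, T) = (1658 + T)/(Q + T)
122236 - N(1039, -1619) = 122236 - (1658 - 1619)/(1039 - 1619) = 122236 - 39/(-580) = 122236 - (-1)*39/580 = 122236 - 1*(-39/580) = 122236 + 39/580 = 70896919/580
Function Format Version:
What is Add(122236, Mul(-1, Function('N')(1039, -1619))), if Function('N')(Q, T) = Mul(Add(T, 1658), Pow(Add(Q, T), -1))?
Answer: Rational(70896919, 580) ≈ 1.2224e+5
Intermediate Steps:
Function('N')(Q, T) = Mul(Pow(Add(Q, T), -1), Add(1658, T)) (Function('N')(Q, T) = Mul(Add(1658, T), Pow(Add(Q, T), -1)) = Mul(Pow(Add(Q, T), -1), Add(1658, T)))
Add(122236, Mul(-1, Function('N')(1039, -1619))) = Add(122236, Mul(-1, Mul(Pow(Add(1039, -1619), -1), Add(1658, -1619)))) = Add(122236, Mul(-1, Mul(Pow(-580, -1), 39))) = Add(122236, Mul(-1, Mul(Rational(-1, 580), 39))) = Add(122236, Mul(-1, Rational(-39, 580))) = Add(122236, Rational(39, 580)) = Rational(70896919, 580)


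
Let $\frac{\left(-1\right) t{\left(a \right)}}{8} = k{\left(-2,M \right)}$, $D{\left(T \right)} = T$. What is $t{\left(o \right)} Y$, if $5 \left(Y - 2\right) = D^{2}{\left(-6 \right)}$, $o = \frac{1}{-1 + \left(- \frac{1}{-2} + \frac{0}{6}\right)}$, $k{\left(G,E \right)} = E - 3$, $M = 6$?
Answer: $- \frac{1104}{5} \approx -220.8$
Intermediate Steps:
$k{\left(G,E \right)} = -3 + E$
$o = -2$ ($o = \frac{1}{-1 + \left(\left(-1\right) \left(- \frac{1}{2}\right) + 0 \cdot \frac{1}{6}\right)} = \frac{1}{-1 + \left(\frac{1}{2} + 0\right)} = \frac{1}{-1 + \frac{1}{2}} = \frac{1}{- \frac{1}{2}} = -2$)
$t{\left(a \right)} = -24$ ($t{\left(a \right)} = - 8 \left(-3 + 6\right) = \left(-8\right) 3 = -24$)
$Y = \frac{46}{5}$ ($Y = 2 + \frac{\left(-6\right)^{2}}{5} = 2 + \frac{1}{5} \cdot 36 = 2 + \frac{36}{5} = \frac{46}{5} \approx 9.2$)
$t{\left(o \right)} Y = \left(-24\right) \frac{46}{5} = - \frac{1104}{5}$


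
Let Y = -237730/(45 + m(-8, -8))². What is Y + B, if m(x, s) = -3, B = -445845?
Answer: -393354155/882 ≈ -4.4598e+5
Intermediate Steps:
Y = -118865/882 (Y = -237730/(45 - 3)² = -237730/(42²) = -237730/1764 = -237730*1/1764 = -118865/882 ≈ -134.77)
Y + B = -118865/882 - 445845 = -393354155/882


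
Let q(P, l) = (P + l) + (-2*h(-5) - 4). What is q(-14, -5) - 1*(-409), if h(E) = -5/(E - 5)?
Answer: 385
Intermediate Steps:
h(E) = -5/(-5 + E)
q(P, l) = -5 + P + l (q(P, l) = (P + l) + (-(-10)/(-5 - 5) - 4) = (P + l) + (-(-10)/(-10) - 4) = (P + l) + (-(-10)*(-1)/10 - 4) = (P + l) + (-2*1/2 - 4) = (P + l) + (-1 - 4) = (P + l) - 5 = -5 + P + l)
q(-14, -5) - 1*(-409) = (-5 - 14 - 5) - 1*(-409) = -24 + 409 = 385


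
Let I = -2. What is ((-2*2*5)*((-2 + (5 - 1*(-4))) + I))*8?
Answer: -800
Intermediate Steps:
((-2*2*5)*((-2 + (5 - 1*(-4))) + I))*8 = ((-2*2*5)*((-2 + (5 - 1*(-4))) - 2))*8 = ((-4*5)*((-2 + (5 + 4)) - 2))*8 = -20*((-2 + 9) - 2)*8 = -20*(7 - 2)*8 = -20*5*8 = -100*8 = -800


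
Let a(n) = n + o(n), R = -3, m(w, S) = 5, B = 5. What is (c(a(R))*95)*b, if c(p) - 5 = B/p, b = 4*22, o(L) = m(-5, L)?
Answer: 62700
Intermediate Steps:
o(L) = 5
b = 88
a(n) = 5 + n (a(n) = n + 5 = 5 + n)
c(p) = 5 + 5/p
(c(a(R))*95)*b = ((5 + 5/(5 - 3))*95)*88 = ((5 + 5/2)*95)*88 = ((15/2)*95)*88 = (1425/2)*88 = 62700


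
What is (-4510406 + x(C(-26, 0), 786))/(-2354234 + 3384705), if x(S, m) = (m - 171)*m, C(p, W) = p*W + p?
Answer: -4027016/1030471 ≈ -3.9079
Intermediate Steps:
C(p, W) = p + W*p (C(p, W) = W*p + p = p + W*p)
x(S, m) = m*(-171 + m) (x(S, m) = (-171 + m)*m = m*(-171 + m))
(-4510406 + x(C(-26, 0), 786))/(-2354234 + 3384705) = (-4510406 + 786*(-171 + 786))/(-2354234 + 3384705) = (-4510406 + 786*615)/1030471 = (-4510406 + 483390)*(1/1030471) = -4027016*1/1030471 = -4027016/1030471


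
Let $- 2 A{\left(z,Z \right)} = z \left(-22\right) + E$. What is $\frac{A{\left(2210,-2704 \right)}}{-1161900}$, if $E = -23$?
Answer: $- \frac{48643}{2323800} \approx -0.020933$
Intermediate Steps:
$A{\left(z,Z \right)} = \frac{23}{2} + 11 z$ ($A{\left(z,Z \right)} = - \frac{z \left(-22\right) - 23}{2} = - \frac{- 22 z - 23}{2} = - \frac{-23 - 22 z}{2} = \frac{23}{2} + 11 z$)
$\frac{A{\left(2210,-2704 \right)}}{-1161900} = \frac{\frac{23}{2} + 11 \cdot 2210}{-1161900} = \left(\frac{23}{2} + 24310\right) \left(- \frac{1}{1161900}\right) = \frac{48643}{2} \left(- \frac{1}{1161900}\right) = - \frac{48643}{2323800}$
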